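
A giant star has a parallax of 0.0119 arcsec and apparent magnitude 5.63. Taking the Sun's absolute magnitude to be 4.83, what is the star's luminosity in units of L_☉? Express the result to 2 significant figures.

d = 1/p = 1/0.0119″ = 84.03 pc
M = m − 5 log₁₀ d + 5 = 5.63 − 5·1.9245 + 5 = 1.008
M − M_☉ = 1.008 − 4.83 = -3.822
L/L_☉ = 10^(−0.4 × -3.822) = 33.80

L/L_☉ ≈ 34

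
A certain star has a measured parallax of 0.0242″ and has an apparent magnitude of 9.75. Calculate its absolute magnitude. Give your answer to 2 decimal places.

M ≈ 6.67

d = 1/p = 1/0.0242″ = 41.32 pc
5 log₁₀(d/10 pc) = 5 log₁₀(41.32) − 5 = 3.081
M = m − 5 log₁₀(d/10) = 9.75 − 3.081 = 6.669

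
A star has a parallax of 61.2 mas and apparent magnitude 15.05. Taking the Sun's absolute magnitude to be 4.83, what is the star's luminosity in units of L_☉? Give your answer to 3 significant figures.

L/L_☉ ≈ 2.18×10^-4

d = 1/p = 1000/61.2 mas = 16.34 pc
M = m − 5 log₁₀ d + 5 = 15.05 − 5·1.2132 + 5 = 13.984
M − M_☉ = 13.984 − 4.83 = 9.154
L/L_☉ = 10^(−0.4 × 9.154) = 2.180×10^-4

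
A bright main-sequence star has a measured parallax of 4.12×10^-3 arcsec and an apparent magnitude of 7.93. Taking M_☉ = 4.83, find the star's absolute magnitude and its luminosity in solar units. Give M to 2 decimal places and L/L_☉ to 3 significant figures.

d = 1/p = 1/4.12×10^-3″ = 242.7 pc
M = m − 5 log₁₀ d + 5 = 7.93 − 5·2.3851 + 5 = 1.004
M − M_☉ = 1.004 − 4.83 = -3.826
L/L_☉ = 10^(−0.4 × -3.826) = 33.90

M ≈ 1.00; L/L_☉ ≈ 33.9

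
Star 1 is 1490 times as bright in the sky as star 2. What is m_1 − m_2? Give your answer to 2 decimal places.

Pogson: Δm = −2.5 log₁₀(ratio) = −2.5 log₁₀(1490) = −2.5 × 3.1732 = -7.933
Star 1 is brighter, so it has the smaller magnitude: the difference is negative.

m_1 − m_2 ≈ -7.93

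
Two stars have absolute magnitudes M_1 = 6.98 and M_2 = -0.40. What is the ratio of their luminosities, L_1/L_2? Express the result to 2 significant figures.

ΔM = M_1 − M_2 = 7.38
L_1/L_2 = 10^(−0.4 ΔM) = 10^-2.952 = 1.117×10^-3

L_1/L_2 ≈ 1.1×10^-3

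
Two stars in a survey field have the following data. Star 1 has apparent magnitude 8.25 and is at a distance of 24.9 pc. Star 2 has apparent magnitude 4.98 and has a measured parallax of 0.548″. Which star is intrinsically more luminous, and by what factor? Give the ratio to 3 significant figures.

Star 1 is more luminous, by a factor of 9.16.

Star 1: M = m − 5 log₁₀ d + 5 = 8.25 − 5·1.3962 + 5 = 6.269
Star 2: d = 1/p = 1/0.548″ = 1.825 pc
Star 2: M = m − 5 log₁₀ d + 5 = 4.98 − 5·0.2612 + 5 = 8.674
ΔM = M_1 − M_2 = 6.269 − (8.674) = -2.405; smaller M is more luminous → Star 1.
L ratio = 10^(0.4 |ΔM|) = 10^0.962 = 9.161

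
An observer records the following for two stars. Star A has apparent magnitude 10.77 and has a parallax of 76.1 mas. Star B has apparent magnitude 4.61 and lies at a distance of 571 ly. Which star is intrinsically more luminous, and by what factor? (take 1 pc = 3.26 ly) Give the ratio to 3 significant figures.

Star B is more luminous, by a factor of 51700.

Star A: p = 76.1 mas = 0.0761″ → d = 1/p = 13.14 pc
Star A: M = m − 5 log₁₀ d + 5 = 10.77 − 5·1.1186 + 5 = 10.177
Star B: d = 571 ly / 3.26 = 175.2 pc
Star B: M = m − 5 log₁₀ d + 5 = 4.61 − 5·2.2434 + 5 = -1.607
ΔM = M_A − M_B = 10.177 − (-1.607) = 11.784; smaller M is more luminous → Star B.
L ratio = 10^(0.4 |ΔM|) = 10^4.714 = 51710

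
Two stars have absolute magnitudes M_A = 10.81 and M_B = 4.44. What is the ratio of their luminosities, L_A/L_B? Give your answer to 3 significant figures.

L_A/L_B ≈ 2.83×10^-3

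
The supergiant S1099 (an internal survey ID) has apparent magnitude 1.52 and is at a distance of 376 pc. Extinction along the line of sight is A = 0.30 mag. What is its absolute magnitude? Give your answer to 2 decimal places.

M ≈ -6.66

5 log₁₀(d/10 pc) = 5 log₁₀(376.0) − 5 = 7.876
M = m − 5 log₁₀(d/10) − A = 1.52 − 7.876 − 0.30 = -6.656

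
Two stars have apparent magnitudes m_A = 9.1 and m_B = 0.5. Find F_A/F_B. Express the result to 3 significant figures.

Δm = 9.1 − (0.5) = 8.6
Flux ratio = 10^(−0.4 Δm) = 10^(−0.4 × 8.6) = 10^-3.440 = 3.631×10^-4

F_A/F_B ≈ 3.63×10^-4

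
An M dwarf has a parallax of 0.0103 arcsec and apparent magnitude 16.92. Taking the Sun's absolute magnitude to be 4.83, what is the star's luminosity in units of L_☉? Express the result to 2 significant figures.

d = 1/p = 1/0.0103″ = 97.09 pc
M = m − 5 log₁₀ d + 5 = 16.92 − 5·1.9872 + 5 = 11.984
M − M_☉ = 11.984 − 4.83 = 7.154
L/L_☉ = 10^(−0.4 × 7.154) = 1.375×10^-3

L/L_☉ ≈ 1.4×10^-3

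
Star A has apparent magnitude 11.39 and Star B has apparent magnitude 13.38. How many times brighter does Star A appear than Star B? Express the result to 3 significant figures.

Magnitude difference = -1.99
Flux ratio = 10^(−0.4 Δm) = 10^(−0.4 × -1.99) = 10^0.796 = 6.252

6.25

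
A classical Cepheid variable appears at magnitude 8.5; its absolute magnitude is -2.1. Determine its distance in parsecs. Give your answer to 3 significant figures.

μ = m − M = 10.600
m − M = 5 log₁₀ d − 5
log₁₀ d = (m − M)/5 + 1 = 3.1200
d = 10^3.1200 = 1318 pc

d ≈ 1320 pc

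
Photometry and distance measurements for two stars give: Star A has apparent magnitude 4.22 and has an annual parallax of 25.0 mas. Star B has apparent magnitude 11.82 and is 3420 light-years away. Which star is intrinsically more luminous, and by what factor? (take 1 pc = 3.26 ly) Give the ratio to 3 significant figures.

Star A is more luminous, by a factor of 1.59.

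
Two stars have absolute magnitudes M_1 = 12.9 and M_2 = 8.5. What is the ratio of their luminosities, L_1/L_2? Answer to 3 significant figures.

ΔM = M_1 − M_2 = 4.4
L_1/L_2 = 10^(−0.4 ΔM) = 10^-1.760 = 0.01738

L_1/L_2 ≈ 0.0174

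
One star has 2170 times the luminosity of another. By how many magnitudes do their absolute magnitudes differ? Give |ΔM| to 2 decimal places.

Pogson: ΔM = −2.5 log₁₀(ratio) = −2.5 log₁₀(2170) = −2.5 × 3.3365 = -8.341

|ΔM| ≈ 8.34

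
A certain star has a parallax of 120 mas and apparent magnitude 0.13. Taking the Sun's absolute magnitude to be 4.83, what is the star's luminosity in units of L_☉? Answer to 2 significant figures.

L/L_☉ ≈ 53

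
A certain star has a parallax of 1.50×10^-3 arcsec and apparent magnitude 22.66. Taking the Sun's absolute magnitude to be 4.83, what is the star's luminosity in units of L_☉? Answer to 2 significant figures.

d = 1/p = 1/1.50×10^-3″ = 666.7 pc
M = m − 5 log₁₀ d + 5 = 22.66 − 5·2.8239 + 5 = 13.540
M − M_☉ = 13.540 − 4.83 = 8.710
L/L_☉ = 10^(−0.4 × 8.710) = 3.280×10^-4

L/L_☉ ≈ 3.3×10^-4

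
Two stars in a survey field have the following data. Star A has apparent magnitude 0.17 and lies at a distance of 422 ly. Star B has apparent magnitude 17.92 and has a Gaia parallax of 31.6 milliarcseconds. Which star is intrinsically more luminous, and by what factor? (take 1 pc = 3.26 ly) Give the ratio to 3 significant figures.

Star A: d = 422 ly / 3.26 = 129.4 pc
Star A: M = m − 5 log₁₀ d + 5 = 0.17 − 5·2.1121 + 5 = -5.390
Star B: p = 31.6 mas = 0.0316″ → d = 1/p = 31.65 pc
Star B: M = m − 5 log₁₀ d + 5 = 17.92 − 5·1.5003 + 5 = 15.418
ΔM = M_A − M_B = -5.390 − (15.418) = -20.809; smaller M is more luminous → Star A.
L ratio = 10^(0.4 |ΔM|) = 10^8.324 = 2.107×10^8

Star A is more luminous, by a factor of 2.11×10^8.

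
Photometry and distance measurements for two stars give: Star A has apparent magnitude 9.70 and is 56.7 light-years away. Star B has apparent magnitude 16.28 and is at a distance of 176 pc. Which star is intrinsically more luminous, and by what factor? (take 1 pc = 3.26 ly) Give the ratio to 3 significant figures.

Star A: d = 56.7 ly / 3.26 = 17.39 pc
Star A: M = m − 5 log₁₀ d + 5 = 9.70 − 5·1.2404 + 5 = 8.498
Star B: M = m − 5 log₁₀ d + 5 = 16.28 − 5·2.2455 + 5 = 10.052
ΔM = M_A − M_B = 8.498 − (10.052) = -1.554; smaller M is more luminous → Star A.
L ratio = 10^(0.4 |ΔM|) = 10^0.622 = 4.185

Star A is more luminous, by a factor of 4.19.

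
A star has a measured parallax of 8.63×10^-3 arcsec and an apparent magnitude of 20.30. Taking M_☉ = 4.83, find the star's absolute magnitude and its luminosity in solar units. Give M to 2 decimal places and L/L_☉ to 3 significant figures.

M ≈ 14.98; L/L_☉ ≈ 8.71×10^-5

d = 1/p = 1/8.63×10^-3″ = 115.9 pc
M = m − 5 log₁₀ d + 5 = 20.30 − 5·2.0640 + 5 = 14.980
M − M_☉ = 14.980 − 4.83 = 10.150
L/L_☉ = 10^(−0.4 × 10.150) = 8.709×10^-5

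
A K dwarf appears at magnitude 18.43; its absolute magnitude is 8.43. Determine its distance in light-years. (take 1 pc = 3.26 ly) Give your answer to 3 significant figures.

d ≈ 3260 ly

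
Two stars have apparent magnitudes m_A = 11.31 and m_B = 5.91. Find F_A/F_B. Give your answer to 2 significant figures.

Δm = 11.31 − (5.91) = 5.40
Flux ratio = 10^(−0.4 Δm) = 10^(−0.4 × 5.40) = 10^-2.160 = 6.918×10^-3

F_A/F_B ≈ 6.9×10^-3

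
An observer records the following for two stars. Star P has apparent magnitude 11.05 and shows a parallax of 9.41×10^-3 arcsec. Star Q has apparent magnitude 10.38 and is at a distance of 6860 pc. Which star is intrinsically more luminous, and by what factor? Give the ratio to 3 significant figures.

Star P: d = 1/p = 1/9.41×10^-3″ = 106.3 pc
Star P: M = m − 5 log₁₀ d + 5 = 11.05 − 5·2.0264 + 5 = 5.918
Star Q: M = m − 5 log₁₀ d + 5 = 10.38 − 5·3.8363 + 5 = -3.802
ΔM = M_P − M_Q = 5.918 − (-3.802) = 9.720; smaller M is more luminous → Star Q.
L ratio = 10^(0.4 |ΔM|) = 10^3.888 = 7724

Star Q is more luminous, by a factor of 7720.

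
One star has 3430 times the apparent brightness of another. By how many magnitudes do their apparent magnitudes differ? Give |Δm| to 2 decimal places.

Pogson: Δm = −2.5 log₁₀(ratio) = −2.5 log₁₀(3430) = −2.5 × 3.5353 = -8.838

|Δm| ≈ 8.84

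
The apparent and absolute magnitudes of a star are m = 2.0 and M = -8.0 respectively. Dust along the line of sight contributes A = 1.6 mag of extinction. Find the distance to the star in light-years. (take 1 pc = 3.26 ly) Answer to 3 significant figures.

m − M = 5 log₁₀(d/10 pc) + A  ⇒  2.0 − (-8.0) − 1.6 = 5 log₁₀(d/10)
8.400 = 5 log₁₀(d/10)
log₁₀ d = (m − M − A)/5 + 1 = 2.6800
d = 10^2.6800 = 478.6 pc
= 1560 ly

d ≈ 1560 ly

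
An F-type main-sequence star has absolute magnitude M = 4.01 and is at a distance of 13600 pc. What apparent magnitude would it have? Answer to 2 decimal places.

m ≈ 19.68

m = M + 5 log₁₀ d − 5 = 4.01 + 5·4.1335 − 5 = 19.678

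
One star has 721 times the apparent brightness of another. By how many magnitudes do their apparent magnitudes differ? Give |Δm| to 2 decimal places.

|Δm| ≈ 7.14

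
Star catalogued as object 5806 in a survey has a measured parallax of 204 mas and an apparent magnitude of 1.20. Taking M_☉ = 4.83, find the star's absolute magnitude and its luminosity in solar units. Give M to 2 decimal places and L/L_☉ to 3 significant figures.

d = 1/p = 1000/204 mas = 4.902 pc
M = m − 5 log₁₀ d + 5 = 1.20 − 5·0.6904 + 5 = 2.748
M − M_☉ = 2.748 − 4.83 = -2.082
L/L_☉ = 10^(−0.4 × -2.082) = 6.804

M ≈ 2.75; L/L_☉ ≈ 6.80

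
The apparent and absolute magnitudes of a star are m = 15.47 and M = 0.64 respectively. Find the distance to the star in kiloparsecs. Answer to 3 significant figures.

Distance modulus: m − M = 15.47 − (0.64) = 14.830
m − M = 5 log₁₀ d − 5
log₁₀ d = (m − M)/5 + 1 = 3.9660
d = 10^3.9660 = 9247 pc
= 9.247 kpc

d ≈ 9.25 kpc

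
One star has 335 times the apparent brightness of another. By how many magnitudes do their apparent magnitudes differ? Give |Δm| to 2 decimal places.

Pogson: Δm = −2.5 log₁₀(ratio) = −2.5 log₁₀(335) = −2.5 × 2.5250 = -6.313

|Δm| ≈ 6.31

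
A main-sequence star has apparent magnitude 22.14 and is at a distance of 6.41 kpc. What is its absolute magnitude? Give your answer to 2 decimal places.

d = 6.41 kpc = 6410 pc
5 log₁₀(d/10 pc) = 5 log₁₀(6410) − 5 = 14.034
M = m − 5 log₁₀(d/10) = 22.14 − 14.034 = 8.106

M ≈ 8.11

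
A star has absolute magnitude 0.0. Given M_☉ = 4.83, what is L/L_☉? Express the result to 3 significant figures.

M − M_☉ = 0.0 − 4.83 = -4.830
L/L_☉ = 10^(−0.4 (M − M_☉)) = 10^1.932 = 85.51

L/L_☉ ≈ 85.5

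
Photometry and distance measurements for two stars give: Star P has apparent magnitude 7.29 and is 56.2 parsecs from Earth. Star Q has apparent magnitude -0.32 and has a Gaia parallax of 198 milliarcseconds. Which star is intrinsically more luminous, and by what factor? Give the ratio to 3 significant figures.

Star Q is more luminous, by a factor of 8.94.

Star P: M = m − 5 log₁₀ d + 5 = 7.29 − 5·1.7497 + 5 = 3.541
Star Q: p = 198 mas = 0.198″ → d = 1/p = 5.051 pc
Star Q: M = m − 5 log₁₀ d + 5 = -0.32 − 5·0.7033 + 5 = 1.163
ΔM = M_P − M_Q = 3.541 − (1.163) = 2.378; smaller M is more luminous → Star Q.
L ratio = 10^(0.4 |ΔM|) = 10^0.951 = 8.937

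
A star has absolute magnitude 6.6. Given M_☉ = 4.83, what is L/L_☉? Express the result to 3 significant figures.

M − M_☉ = 6.6 − 4.83 = 1.770
L/L_☉ = 10^(−0.4 (M − M_☉)) = 10^-0.708 = 0.1959

L/L_☉ ≈ 0.196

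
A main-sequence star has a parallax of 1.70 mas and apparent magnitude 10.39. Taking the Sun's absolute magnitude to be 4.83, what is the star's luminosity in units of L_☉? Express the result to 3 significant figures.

d = 1/p = 1000/1.70 mas = 588.2 pc
M = m − 5 log₁₀ d + 5 = 10.39 − 5·2.7696 + 5 = 1.542
M − M_☉ = 1.542 − 4.83 = -3.288
L/L_☉ = 10^(−0.4 × -3.288) = 20.66

L/L_☉ ≈ 20.7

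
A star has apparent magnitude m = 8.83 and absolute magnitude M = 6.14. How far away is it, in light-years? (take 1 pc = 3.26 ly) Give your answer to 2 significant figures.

Distance modulus: m − M = 8.83 − (6.14) = 2.690
m − M = 5 log₁₀ d − 5
log₁₀ d = (m − M)/5 + 1 = 1.5380
d = 10^1.5380 = 34.51 pc
= 112.5 ly

d ≈ 110 ly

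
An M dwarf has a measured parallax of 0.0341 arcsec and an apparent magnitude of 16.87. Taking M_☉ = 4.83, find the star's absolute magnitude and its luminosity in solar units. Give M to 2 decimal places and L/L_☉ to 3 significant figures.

d = 1/p = 1/0.0341″ = 29.33 pc
M = m − 5 log₁₀ d + 5 = 16.87 − 5·1.4672 + 5 = 14.534
M − M_☉ = 14.534 − 4.83 = 9.704
L/L_☉ = 10^(−0.4 × 9.704) = 1.314×10^-4

M ≈ 14.53; L/L_☉ ≈ 1.31×10^-4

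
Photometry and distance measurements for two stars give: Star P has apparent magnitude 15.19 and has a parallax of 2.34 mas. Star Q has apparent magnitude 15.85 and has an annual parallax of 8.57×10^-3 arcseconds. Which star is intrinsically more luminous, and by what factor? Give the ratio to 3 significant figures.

Star P is more luminous, by a factor of 24.6.

Star P: p = 2.34 mas = 2.34×10^-3″ → d = 1/p = 427.4 pc
Star P: M = m − 5 log₁₀ d + 5 = 15.19 − 5·2.6308 + 5 = 7.036
Star Q: d = 1/p = 1/8.57×10^-3″ = 116.7 pc
Star Q: M = m − 5 log₁₀ d + 5 = 15.85 − 5·2.0670 + 5 = 10.515
ΔM = M_P − M_Q = 7.036 − (10.515) = -3.479; smaller M is more luminous → Star P.
L ratio = 10^(0.4 |ΔM|) = 10^1.392 = 24.63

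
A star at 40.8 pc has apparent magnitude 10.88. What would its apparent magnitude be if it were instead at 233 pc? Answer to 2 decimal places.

m ≈ 14.66

Flux ∝ 1/d², so Δm = 5 log₁₀(d₂/d₁) = 5 log₁₀(233/40.8) = 3.783
m₂ = m₁ + Δm = 10.88 + (3.783) = 14.663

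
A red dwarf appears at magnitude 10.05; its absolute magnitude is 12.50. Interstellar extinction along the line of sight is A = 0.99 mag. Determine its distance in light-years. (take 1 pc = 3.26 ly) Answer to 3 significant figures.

d ≈ 6.69 ly

m − M = 5 log₁₀(d/10 pc) + A  ⇒  10.05 − (12.50) − 0.99 = 5 log₁₀(d/10)
-3.440 = 5 log₁₀(d/10)
log₁₀ d = (m − M − A)/5 + 1 = 0.3120
d = 10^0.3120 = 2.051 pc
= 6.687 ly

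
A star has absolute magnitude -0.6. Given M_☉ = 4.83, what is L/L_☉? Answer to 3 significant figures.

L/L_☉ ≈ 149

M − M_☉ = -0.6 − 4.83 = -5.430
L/L_☉ = 10^(−0.4 (M − M_☉)) = 10^2.172 = 148.6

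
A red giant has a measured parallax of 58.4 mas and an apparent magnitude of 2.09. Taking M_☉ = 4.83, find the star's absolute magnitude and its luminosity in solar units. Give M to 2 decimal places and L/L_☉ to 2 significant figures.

d = 1/p = 1000/58.4 mas = 17.12 pc
M = m − 5 log₁₀ d + 5 = 2.09 − 5·1.2336 + 5 = 0.922
M − M_☉ = 0.922 − 4.83 = -3.908
L/L_☉ = 10^(−0.4 × -3.908) = 36.57

M ≈ 0.92; L/L_☉ ≈ 37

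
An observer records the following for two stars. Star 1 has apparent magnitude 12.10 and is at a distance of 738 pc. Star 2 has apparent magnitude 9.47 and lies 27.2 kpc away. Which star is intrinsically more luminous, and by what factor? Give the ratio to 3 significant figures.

Star 1: M = m − 5 log₁₀ d + 5 = 12.10 − 5·2.8681 + 5 = 2.760
Star 2: d = 27.2 kpc = 27200 pc
Star 2: M = m − 5 log₁₀ d + 5 = 9.47 − 5·4.4346 + 5 = -7.703
ΔM = M_1 − M_2 = 2.760 − (-7.703) = 10.463; smaller M is more luminous → Star 2.
L ratio = 10^(0.4 |ΔM|) = 10^4.185 = 15310

Star 2 is more luminous, by a factor of 15300.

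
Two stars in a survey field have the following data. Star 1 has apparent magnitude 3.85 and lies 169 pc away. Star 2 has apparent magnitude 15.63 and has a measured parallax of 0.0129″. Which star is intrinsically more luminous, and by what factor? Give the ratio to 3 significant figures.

Star 1: M = m − 5 log₁₀ d + 5 = 3.85 − 5·2.2279 + 5 = -2.289
Star 2: d = 1/p = 1/0.0129″ = 77.52 pc
Star 2: M = m − 5 log₁₀ d + 5 = 15.63 − 5·1.8894 + 5 = 11.183
ΔM = M_1 − M_2 = -2.289 − (11.183) = -13.472; smaller M is more luminous → Star 1.
L ratio = 10^(0.4 |ΔM|) = 10^5.389 = 244900

Star 1 is more luminous, by a factor of 245000.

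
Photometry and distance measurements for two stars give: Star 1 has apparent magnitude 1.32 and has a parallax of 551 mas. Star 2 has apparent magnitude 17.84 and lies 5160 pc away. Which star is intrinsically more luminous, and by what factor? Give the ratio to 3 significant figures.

Star 2 is more luminous, by a factor of 1.99.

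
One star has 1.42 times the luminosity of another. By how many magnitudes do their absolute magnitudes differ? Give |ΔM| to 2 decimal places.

|ΔM| ≈ 0.38

Pogson: ΔM = −2.5 log₁₀(ratio) = −2.5 log₁₀(1.42) = −2.5 × 0.1523 = -0.381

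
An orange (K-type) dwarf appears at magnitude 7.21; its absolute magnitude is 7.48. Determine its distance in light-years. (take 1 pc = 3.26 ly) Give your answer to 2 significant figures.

Distance modulus: m − M = 7.21 − (7.48) = -0.270
m − M = 5 log₁₀ d − 5
log₁₀ d = (m − M)/5 + 1 = 0.9460
d = 10^0.9460 = 8.831 pc
= 28.79 ly

d ≈ 29 ly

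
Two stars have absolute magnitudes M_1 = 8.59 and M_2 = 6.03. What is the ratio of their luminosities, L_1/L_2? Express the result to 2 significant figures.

L_1/L_2 ≈ 0.095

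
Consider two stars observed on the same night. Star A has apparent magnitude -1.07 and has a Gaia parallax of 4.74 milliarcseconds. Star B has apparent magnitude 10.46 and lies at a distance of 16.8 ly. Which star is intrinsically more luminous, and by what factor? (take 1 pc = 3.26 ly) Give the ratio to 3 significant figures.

Star A is more luminous, by a factor of 6.86×10^7.

Star A: p = 4.74 mas = 4.74×10^-3″ → d = 1/p = 211.0 pc
Star A: M = m − 5 log₁₀ d + 5 = -1.07 − 5·2.3242 + 5 = -7.691
Star B: d = 16.8 ly / 3.26 = 5.153 pc
Star B: M = m − 5 log₁₀ d + 5 = 10.46 − 5·0.7121 + 5 = 11.900
ΔM = M_A − M_B = -7.691 − (11.900) = -19.591; smaller M is more luminous → Star A.
L ratio = 10^(0.4 |ΔM|) = 10^7.836 = 6.859×10^7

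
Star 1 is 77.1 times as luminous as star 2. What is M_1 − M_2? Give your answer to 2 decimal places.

M_1 − M_2 ≈ -4.72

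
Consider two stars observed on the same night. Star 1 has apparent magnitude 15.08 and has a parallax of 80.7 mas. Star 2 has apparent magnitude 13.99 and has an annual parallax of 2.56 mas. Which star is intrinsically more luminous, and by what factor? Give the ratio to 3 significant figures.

Star 2 is more luminous, by a factor of 2710.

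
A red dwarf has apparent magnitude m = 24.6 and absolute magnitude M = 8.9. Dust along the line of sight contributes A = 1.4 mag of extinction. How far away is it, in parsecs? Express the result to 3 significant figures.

m − M = 5 log₁₀(d/10 pc) + A  ⇒  24.6 − (8.9) − 1.4 = 5 log₁₀(d/10)
14.300 = 5 log₁₀(d/10)
log₁₀ d = (m − M − A)/5 + 1 = 3.8600
d = 10^3.8600 = 7244 pc

d ≈ 7240 pc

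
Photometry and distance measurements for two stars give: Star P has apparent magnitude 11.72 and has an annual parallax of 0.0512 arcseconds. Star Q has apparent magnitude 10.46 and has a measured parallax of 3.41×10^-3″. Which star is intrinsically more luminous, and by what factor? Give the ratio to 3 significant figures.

Star Q is more luminous, by a factor of 720.

Star P: d = 1/p = 1/0.0512″ = 19.53 pc
Star P: M = m − 5 log₁₀ d + 5 = 11.72 − 5·1.2907 + 5 = 10.266
Star Q: d = 1/p = 1/3.41×10^-3″ = 293.3 pc
Star Q: M = m − 5 log₁₀ d + 5 = 10.46 − 5·2.4672 + 5 = 3.124
ΔM = M_P − M_Q = 10.266 − (3.124) = 7.143; smaller M is more luminous → Star Q.
L ratio = 10^(0.4 |ΔM|) = 10^2.857 = 719.5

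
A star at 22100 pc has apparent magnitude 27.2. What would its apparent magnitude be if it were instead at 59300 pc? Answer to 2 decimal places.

m ≈ 29.34

Flux ∝ 1/d², so Δm = 5 log₁₀(d₂/d₁) = 5 log₁₀(59300/22100) = 2.143
m₂ = m₁ + Δm = 27.2 + (2.143) = 29.343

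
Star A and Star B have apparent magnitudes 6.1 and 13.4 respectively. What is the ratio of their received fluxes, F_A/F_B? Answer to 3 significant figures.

F_A/F_B ≈ 832

Δm = 6.1 − (13.4) = -7.3
Flux ratio = 10^(−0.4 Δm) = 10^(−0.4 × -7.3) = 10^2.920 = 831.8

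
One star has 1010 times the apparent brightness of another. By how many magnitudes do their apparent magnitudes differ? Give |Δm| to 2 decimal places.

|Δm| ≈ 7.51

Pogson: Δm = −2.5 log₁₀(ratio) = −2.5 log₁₀(1010) = −2.5 × 3.0043 = -7.511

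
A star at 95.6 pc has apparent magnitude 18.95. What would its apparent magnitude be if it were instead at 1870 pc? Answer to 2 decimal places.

m ≈ 25.41

Flux ∝ 1/d², so Δm = 5 log₁₀(d₂/d₁) = 5 log₁₀(1870/95.6) = 6.457
m₂ = m₁ + Δm = 18.95 + (6.457) = 25.407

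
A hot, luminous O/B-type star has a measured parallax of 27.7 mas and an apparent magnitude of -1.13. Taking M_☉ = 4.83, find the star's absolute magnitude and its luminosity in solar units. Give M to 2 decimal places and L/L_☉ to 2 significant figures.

M ≈ -3.92; L/L_☉ ≈ 3200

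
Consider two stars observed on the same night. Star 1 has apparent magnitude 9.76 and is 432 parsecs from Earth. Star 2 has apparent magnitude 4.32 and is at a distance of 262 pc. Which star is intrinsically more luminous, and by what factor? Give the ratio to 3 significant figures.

Star 2 is more luminous, by a factor of 55.2.

Star 1: M = m − 5 log₁₀ d + 5 = 9.76 − 5·2.6355 + 5 = 1.583
Star 2: M = m − 5 log₁₀ d + 5 = 4.32 − 5·2.4183 + 5 = -2.772
ΔM = M_1 − M_2 = 1.583 − (-2.772) = 4.354; smaller M is more luminous → Star 2.
L ratio = 10^(0.4 |ΔM|) = 10^1.742 = 55.16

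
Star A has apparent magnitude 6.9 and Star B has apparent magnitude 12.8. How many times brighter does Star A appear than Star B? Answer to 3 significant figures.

Δm = 6.9 − (12.8) = -5.9
Flux ratio = 10^(−0.4 Δm) = 10^(−0.4 × -5.9) = 10^2.360 = 229.1

229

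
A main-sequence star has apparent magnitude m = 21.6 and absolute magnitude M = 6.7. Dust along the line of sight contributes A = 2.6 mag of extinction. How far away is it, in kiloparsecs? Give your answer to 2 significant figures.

d ≈ 2.9 kpc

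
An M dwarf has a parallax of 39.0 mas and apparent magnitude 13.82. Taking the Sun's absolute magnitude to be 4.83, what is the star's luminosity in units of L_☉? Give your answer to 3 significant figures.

d = 1/p = 1000/39.0 mas = 25.64 pc
M = m − 5 log₁₀ d + 5 = 13.82 − 5·1.4089 + 5 = 11.775
M − M_☉ = 11.775 − 4.83 = 6.945
L/L_☉ = 10^(−0.4 × 6.945) = 1.667×10^-3

L/L_☉ ≈ 1.67×10^-3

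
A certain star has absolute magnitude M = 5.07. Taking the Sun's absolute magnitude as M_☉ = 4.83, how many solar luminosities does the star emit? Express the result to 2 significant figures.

L/L_☉ ≈ 0.80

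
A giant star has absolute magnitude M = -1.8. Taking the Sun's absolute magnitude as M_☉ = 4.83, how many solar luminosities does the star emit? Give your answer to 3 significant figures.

M − M_☉ = -1.8 − 4.83 = -6.630
L/L_☉ = 10^(−0.4 (M − M_☉)) = 10^2.652 = 448.7

L/L_☉ ≈ 449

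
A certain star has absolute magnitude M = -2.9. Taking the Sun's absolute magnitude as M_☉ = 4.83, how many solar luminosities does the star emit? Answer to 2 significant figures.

L/L_☉ ≈ 1200

M − M_☉ = -2.9 − 4.83 = -7.730
L/L_☉ = 10^(−0.4 (M − M_☉)) = 10^3.092 = 1236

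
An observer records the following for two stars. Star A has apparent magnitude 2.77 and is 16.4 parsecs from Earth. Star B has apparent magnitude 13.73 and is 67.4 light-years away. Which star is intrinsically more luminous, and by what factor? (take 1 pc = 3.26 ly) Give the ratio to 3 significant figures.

Star A is more luminous, by a factor of 15200.

Star A: M = m − 5 log₁₀ d + 5 = 2.77 − 5·1.2148 + 5 = 1.696
Star B: d = 67.4 ly / 3.26 = 20.67 pc
Star B: M = m − 5 log₁₀ d + 5 = 13.73 − 5·1.3154 + 5 = 12.153
ΔM = M_A − M_B = 1.696 − (12.153) = -10.457; smaller M is more luminous → Star A.
L ratio = 10^(0.4 |ΔM|) = 10^4.183 = 15230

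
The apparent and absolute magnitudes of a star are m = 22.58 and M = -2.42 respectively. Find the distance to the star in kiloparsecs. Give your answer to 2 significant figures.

Distance modulus: m − M = 22.58 − (-2.42) = 25.000
m − M = 5 log₁₀ d − 5
log₁₀ d = (m − M)/5 + 1 = 6.0000
d = 10^6.0000 = 1.000×10^6 pc
= 1000 kpc

d ≈ 1000 kpc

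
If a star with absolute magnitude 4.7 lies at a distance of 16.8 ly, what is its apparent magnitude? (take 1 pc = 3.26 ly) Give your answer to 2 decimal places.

d = 16.8 ly / 3.26 = 5.153 pc
m = M + 5 log₁₀ d − 5 = 4.7 + 5·0.7121 − 5 = 3.260

m ≈ 3.26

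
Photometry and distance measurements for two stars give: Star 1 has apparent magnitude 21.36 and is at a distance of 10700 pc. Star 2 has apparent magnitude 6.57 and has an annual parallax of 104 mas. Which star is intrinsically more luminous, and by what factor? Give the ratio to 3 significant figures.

Star 1 is more luminous, by a factor of 1.50.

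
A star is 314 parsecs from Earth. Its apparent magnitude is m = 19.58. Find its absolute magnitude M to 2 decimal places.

M ≈ 12.10

5 log₁₀(d/10 pc) = 5 log₁₀(314.0) − 5 = 7.485
M = m − 5 log₁₀(d/10) = 19.58 − 7.485 = 12.095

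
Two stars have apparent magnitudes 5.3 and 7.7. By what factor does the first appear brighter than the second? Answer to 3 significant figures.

Δm = 5.3 − (7.7) = -2.4
Flux ratio = 10^(−0.4 Δm) = 10^(−0.4 × -2.4) = 10^0.960 = 9.120

9.12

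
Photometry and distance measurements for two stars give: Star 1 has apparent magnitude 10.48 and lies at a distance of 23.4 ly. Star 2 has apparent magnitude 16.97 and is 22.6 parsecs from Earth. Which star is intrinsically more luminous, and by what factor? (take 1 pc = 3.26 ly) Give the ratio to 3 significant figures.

Star 1: d = 23.4 ly / 3.26 = 7.178 pc
Star 1: M = m − 5 log₁₀ d + 5 = 10.48 − 5·0.8560 + 5 = 11.200
Star 2: M = m − 5 log₁₀ d + 5 = 16.97 − 5·1.3541 + 5 = 15.199
ΔM = M_1 − M_2 = 11.200 − (15.199) = -3.999; smaller M is more luminous → Star 1.
L ratio = 10^(0.4 |ΔM|) = 10^1.600 = 39.79

Star 1 is more luminous, by a factor of 39.8.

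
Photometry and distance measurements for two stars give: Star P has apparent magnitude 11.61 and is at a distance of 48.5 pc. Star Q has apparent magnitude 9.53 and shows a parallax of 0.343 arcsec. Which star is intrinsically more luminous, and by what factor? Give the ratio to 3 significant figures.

Star P is more luminous, by a factor of 40.7.

Star P: M = m − 5 log₁₀ d + 5 = 11.61 − 5·1.6857 + 5 = 8.181
Star Q: d = 1/p = 1/0.343″ = 2.915 pc
Star Q: M = m − 5 log₁₀ d + 5 = 9.53 − 5·0.4647 + 5 = 12.206
ΔM = M_P − M_Q = 8.181 − (12.206) = -4.025; smaller M is more luminous → Star P.
L ratio = 10^(0.4 |ΔM|) = 10^1.610 = 40.74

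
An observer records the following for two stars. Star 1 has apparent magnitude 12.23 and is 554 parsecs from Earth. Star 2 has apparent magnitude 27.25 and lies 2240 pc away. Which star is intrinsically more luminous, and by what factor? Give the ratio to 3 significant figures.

Star 1: M = m − 5 log₁₀ d + 5 = 12.23 − 5·2.7435 + 5 = 3.512
Star 2: M = m − 5 log₁₀ d + 5 = 27.25 − 5·3.3502 + 5 = 15.499
ΔM = M_1 − M_2 = 3.512 − (15.499) = -11.986; smaller M is more luminous → Star 1.
L ratio = 10^(0.4 |ΔM|) = 10^4.795 = 62310

Star 1 is more luminous, by a factor of 62300.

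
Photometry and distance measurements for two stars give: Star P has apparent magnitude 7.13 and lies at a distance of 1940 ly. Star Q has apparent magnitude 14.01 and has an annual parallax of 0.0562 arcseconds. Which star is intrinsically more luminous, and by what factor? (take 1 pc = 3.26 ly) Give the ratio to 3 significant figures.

Star P: d = 1940 ly / 3.26 = 595.1 pc
Star P: M = m − 5 log₁₀ d + 5 = 7.13 − 5·2.7746 + 5 = -1.743
Star Q: d = 1/p = 1/0.0562″ = 17.79 pc
Star Q: M = m − 5 log₁₀ d + 5 = 14.01 − 5·1.2503 + 5 = 12.759
ΔM = M_P − M_Q = -1.743 − (12.759) = -14.502; smaller M is more luminous → Star P.
L ratio = 10^(0.4 |ΔM|) = 10^5.801 = 631900

Star P is more luminous, by a factor of 632000.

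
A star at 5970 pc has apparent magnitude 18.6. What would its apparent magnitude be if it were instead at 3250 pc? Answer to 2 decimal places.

Flux ∝ 1/d², so Δm = 5 log₁₀(d₂/d₁) = 5 log₁₀(3250/5970) = -1.320
m₂ = m₁ + Δm = 18.6 + (-1.320) = 17.280

m ≈ 17.28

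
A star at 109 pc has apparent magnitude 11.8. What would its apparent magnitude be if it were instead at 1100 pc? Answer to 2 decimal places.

Flux ∝ 1/d², so Δm = 5 log₁₀(d₂/d₁) = 5 log₁₀(1100/109) = 5.020
m₂ = m₁ + Δm = 11.8 + (5.020) = 16.820

m ≈ 16.82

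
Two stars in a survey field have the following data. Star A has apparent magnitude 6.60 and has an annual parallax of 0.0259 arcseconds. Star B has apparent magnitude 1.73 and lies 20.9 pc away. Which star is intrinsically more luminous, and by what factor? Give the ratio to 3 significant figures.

Star A: d = 1/p = 1/0.0259″ = 38.61 pc
Star A: M = m − 5 log₁₀ d + 5 = 6.60 − 5·1.5867 + 5 = 3.666
Star B: M = m − 5 log₁₀ d + 5 = 1.73 − 5·1.3201 + 5 = 0.129
ΔM = M_A − M_B = 3.666 − (0.129) = 3.537; smaller M is more luminous → Star B.
L ratio = 10^(0.4 |ΔM|) = 10^1.415 = 26.00

Star B is more luminous, by a factor of 26.0.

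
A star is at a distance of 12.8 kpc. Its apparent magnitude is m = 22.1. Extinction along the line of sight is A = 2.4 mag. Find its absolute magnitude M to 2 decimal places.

M ≈ 4.16

d = 12.8 kpc = 12800 pc
5 log₁₀(d/10 pc) = 5 log₁₀(12800) − 5 = 15.536
M = m − 5 log₁₀(d/10) − A = 22.1 − 15.536 − 2.4 = 4.164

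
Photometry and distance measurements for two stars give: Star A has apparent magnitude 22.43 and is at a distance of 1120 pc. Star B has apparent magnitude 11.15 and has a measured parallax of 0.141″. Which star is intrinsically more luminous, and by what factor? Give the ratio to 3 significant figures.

Star B is more luminous, by a factor of 1.30.

Star A: M = m − 5 log₁₀ d + 5 = 22.43 − 5·3.0492 + 5 = 12.184
Star B: d = 1/p = 1/0.141″ = 7.092 pc
Star B: M = m − 5 log₁₀ d + 5 = 11.15 − 5·0.8508 + 5 = 11.896
ΔM = M_A − M_B = 12.184 − (11.896) = 0.288; smaller M is more luminous → Star B.
L ratio = 10^(0.4 |ΔM|) = 10^0.115 = 1.304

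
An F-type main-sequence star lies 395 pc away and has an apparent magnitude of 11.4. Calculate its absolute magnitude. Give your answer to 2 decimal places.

M ≈ 3.42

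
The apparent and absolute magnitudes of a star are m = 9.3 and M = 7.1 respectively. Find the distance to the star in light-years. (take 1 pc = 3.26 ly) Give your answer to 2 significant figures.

Distance modulus: m − M = 9.3 − (7.1) = 2.200
m − M = 5 log₁₀ d − 5
log₁₀ d = (m − M)/5 + 1 = 1.4400
d = 10^1.4400 = 27.54 pc
= 89.79 ly

d ≈ 90 ly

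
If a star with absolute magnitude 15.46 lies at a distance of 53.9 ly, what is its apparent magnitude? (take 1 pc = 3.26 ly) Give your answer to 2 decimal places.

d = 53.9 ly / 3.26 = 16.53 pc
m = M + 5 log₁₀ d − 5 = 15.46 + 5·1.2184 − 5 = 16.552

m ≈ 16.55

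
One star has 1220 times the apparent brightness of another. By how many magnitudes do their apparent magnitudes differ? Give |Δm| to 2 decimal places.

|Δm| ≈ 7.72

Pogson: Δm = −2.5 log₁₀(ratio) = −2.5 log₁₀(1220) = −2.5 × 3.0864 = -7.716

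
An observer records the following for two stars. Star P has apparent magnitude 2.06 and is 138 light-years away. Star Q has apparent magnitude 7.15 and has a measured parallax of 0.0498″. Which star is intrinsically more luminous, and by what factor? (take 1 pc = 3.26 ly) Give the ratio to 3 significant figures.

Star P is more luminous, by a factor of 483.

Star P: d = 138 ly / 3.26 = 42.33 pc
Star P: M = m − 5 log₁₀ d + 5 = 2.06 − 5·1.6267 + 5 = -1.073
Star Q: d = 1/p = 1/0.0498″ = 20.08 pc
Star Q: M = m − 5 log₁₀ d + 5 = 7.15 − 5·1.3028 + 5 = 5.636
ΔM = M_P − M_Q = -1.073 − (5.636) = -6.709; smaller M is more luminous → Star P.
L ratio = 10^(0.4 |ΔM|) = 10^2.684 = 482.8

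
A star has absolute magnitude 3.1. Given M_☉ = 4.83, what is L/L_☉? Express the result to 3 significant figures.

M − M_☉ = 3.1 − 4.83 = -1.730
L/L_☉ = 10^(−0.4 (M − M_☉)) = 10^0.692 = 4.920

L/L_☉ ≈ 4.92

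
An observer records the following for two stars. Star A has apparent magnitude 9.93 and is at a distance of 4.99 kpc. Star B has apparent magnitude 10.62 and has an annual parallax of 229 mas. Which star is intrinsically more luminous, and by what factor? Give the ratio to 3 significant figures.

Star A is more luminous, by a factor of 2.47×10^6.

Star A: d = 4.99 kpc = 4990 pc
Star A: M = m − 5 log₁₀ d + 5 = 9.93 − 5·3.6981 + 5 = -3.561
Star B: p = 229 mas = 0.229″ → d = 1/p = 4.367 pc
Star B: M = m − 5 log₁₀ d + 5 = 10.62 − 5·0.6402 + 5 = 12.419
ΔM = M_A − M_B = -3.561 − (12.419) = -15.980; smaller M is more luminous → Star A.
L ratio = 10^(0.4 |ΔM|) = 10^6.392 = 2.465×10^6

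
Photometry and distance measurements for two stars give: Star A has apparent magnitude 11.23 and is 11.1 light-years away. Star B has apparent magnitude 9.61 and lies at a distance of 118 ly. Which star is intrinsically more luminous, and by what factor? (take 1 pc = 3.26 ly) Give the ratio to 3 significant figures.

Star B is more luminous, by a factor of 502.

Star A: d = 11.1 ly / 3.26 = 3.405 pc
Star A: M = m − 5 log₁₀ d + 5 = 11.23 − 5·0.5321 + 5 = 13.569
Star B: d = 118 ly / 3.26 = 36.20 pc
Star B: M = m − 5 log₁₀ d + 5 = 9.61 − 5·1.5587 + 5 = 6.817
ΔM = M_A − M_B = 13.569 − (6.817) = 6.753; smaller M is more luminous → Star B.
L ratio = 10^(0.4 |ΔM|) = 10^2.701 = 502.5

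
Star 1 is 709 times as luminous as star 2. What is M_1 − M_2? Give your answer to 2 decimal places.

Pogson: ΔM = −2.5 log₁₀(ratio) = −2.5 log₁₀(709) = −2.5 × 2.8506 = -7.127
Star 1 is brighter, so it has the smaller magnitude: the difference is negative.

M_1 − M_2 ≈ -7.13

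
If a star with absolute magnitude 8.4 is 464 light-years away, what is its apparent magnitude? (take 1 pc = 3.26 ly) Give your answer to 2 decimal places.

m ≈ 14.17

d = 464 ly / 3.26 = 142.3 pc
m = M + 5 log₁₀ d − 5 = 8.4 + 5·2.1533 − 5 = 14.167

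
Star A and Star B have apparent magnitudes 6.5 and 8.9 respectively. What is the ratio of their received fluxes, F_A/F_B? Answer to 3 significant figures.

Δm = 6.5 − (8.9) = -2.4
Flux ratio = 10^(−0.4 Δm) = 10^(−0.4 × -2.4) = 10^0.960 = 9.120

F_A/F_B ≈ 9.12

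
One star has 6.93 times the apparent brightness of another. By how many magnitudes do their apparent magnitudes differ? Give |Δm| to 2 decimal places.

|Δm| ≈ 2.10

Pogson: Δm = −2.5 log₁₀(ratio) = −2.5 log₁₀(6.93) = −2.5 × 0.8407 = -2.102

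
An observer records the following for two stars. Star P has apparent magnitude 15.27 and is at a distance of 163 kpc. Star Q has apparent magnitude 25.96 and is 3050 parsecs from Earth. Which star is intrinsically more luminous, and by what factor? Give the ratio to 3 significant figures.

Star P is more luminous, by a factor of 5.39×10^7.

Star P: d = 163 kpc = 163000 pc
Star P: M = m − 5 log₁₀ d + 5 = 15.27 − 5·5.2122 + 5 = -5.791
Star Q: M = m − 5 log₁₀ d + 5 = 25.96 − 5·3.4843 + 5 = 13.539
ΔM = M_P − M_Q = -5.791 − (13.539) = -19.329; smaller M is more luminous → Star P.
L ratio = 10^(0.4 |ΔM|) = 10^7.732 = 5.392×10^7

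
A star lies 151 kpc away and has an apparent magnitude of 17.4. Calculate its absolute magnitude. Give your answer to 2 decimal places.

M ≈ -3.49

d = 151 kpc = 151000 pc
5 log₁₀(d/10 pc) = 5 log₁₀(151000) − 5 = 20.895
M = m − 5 log₁₀(d/10) = 17.4 − 20.895 = -3.495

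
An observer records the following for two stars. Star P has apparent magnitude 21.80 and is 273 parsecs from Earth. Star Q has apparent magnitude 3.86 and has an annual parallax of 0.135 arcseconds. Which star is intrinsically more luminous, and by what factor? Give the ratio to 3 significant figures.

Star Q is more luminous, by a factor of 11000.

Star P: M = m − 5 log₁₀ d + 5 = 21.80 − 5·2.4362 + 5 = 14.619
Star Q: d = 1/p = 1/0.135″ = 7.407 pc
Star Q: M = m − 5 log₁₀ d + 5 = 3.86 − 5·0.8697 + 5 = 4.512
ΔM = M_P − M_Q = 14.619 − (4.512) = 10.108; smaller M is more luminous → Star Q.
L ratio = 10^(0.4 |ΔM|) = 10^4.043 = 11040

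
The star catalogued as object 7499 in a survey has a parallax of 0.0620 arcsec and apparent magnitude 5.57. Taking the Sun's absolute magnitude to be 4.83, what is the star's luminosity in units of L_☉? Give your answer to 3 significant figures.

L/L_☉ ≈ 1.32

d = 1/p = 1/0.0620″ = 16.13 pc
M = m − 5 log₁₀ d + 5 = 5.57 − 5·1.2076 + 5 = 4.532
M − M_☉ = 4.532 − 4.83 = -0.298
L/L_☉ = 10^(−0.4 × -0.298) = 1.316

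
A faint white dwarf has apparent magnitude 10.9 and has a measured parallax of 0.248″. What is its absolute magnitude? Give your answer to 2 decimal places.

M ≈ 12.87

d = 1/p = 1/0.248″ = 4.032 pc
5 log₁₀(d/10 pc) = 5 log₁₀(4.032) − 5 = -1.972
M = m − 5 log₁₀(d/10) = 10.9 + 1.972 = 12.872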